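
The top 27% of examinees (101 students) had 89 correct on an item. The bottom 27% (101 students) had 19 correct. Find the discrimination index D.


p_upper = 89/101 = 0.8812
p_lower = 19/101 = 0.1881
D = 0.8812 - 0.1881 = 0.6931

0.6931


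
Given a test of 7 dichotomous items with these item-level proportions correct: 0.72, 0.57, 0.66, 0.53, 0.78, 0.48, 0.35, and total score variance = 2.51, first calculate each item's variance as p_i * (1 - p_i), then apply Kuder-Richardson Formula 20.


For each item, compute p_i * q_i:
  Item 1: 0.72 * 0.28 = 0.2016
  Item 2: 0.57 * 0.43 = 0.2451
  Item 3: 0.66 * 0.34 = 0.2244
  Item 4: 0.53 * 0.47 = 0.2491
  Item 5: 0.78 * 0.22 = 0.1716
  Item 6: 0.48 * 0.52 = 0.2496
  Item 7: 0.35 * 0.65 = 0.2275
Sum(p_i * q_i) = 0.2016 + 0.2451 + 0.2244 + 0.2491 + 0.1716 + 0.2496 + 0.2275 = 1.5689
KR-20 = (k/(k-1)) * (1 - Sum(p_i*q_i) / Var_total)
= (7/6) * (1 - 1.5689/2.51)
= 1.1667 * 0.3749
KR-20 = 0.4374

0.4374


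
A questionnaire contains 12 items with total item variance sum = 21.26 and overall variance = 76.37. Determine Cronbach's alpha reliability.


alpha = (k/(k-1)) * (1 - sum(si^2)/s_total^2)
= (12/11) * (1 - 21.26/76.37)
alpha = 0.7872

0.7872


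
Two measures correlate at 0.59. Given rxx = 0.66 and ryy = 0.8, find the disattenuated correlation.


r_corrected = rxy / sqrt(rxx * ryy)
= 0.59 / sqrt(0.66 * 0.8)
= 0.59 / sqrt(0.528)
= 0.59 / 0.726636
r_corrected = 0.812

0.812


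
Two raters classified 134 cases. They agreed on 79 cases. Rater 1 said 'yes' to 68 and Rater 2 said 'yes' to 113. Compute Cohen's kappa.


P_o = 79/134 = 0.589552
P_e = (68*113 + 66*21) / 17956 = 0.505124
kappa = (P_o - P_e) / (1 - P_e)
kappa = (0.589552 - 0.505124) / (1 - 0.505124)
kappa = 0.1706

0.1706


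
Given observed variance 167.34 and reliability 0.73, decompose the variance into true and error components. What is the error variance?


var_true = rxx * var_obs = 0.73 * 167.34 = 122.1582
var_error = var_obs - var_true
var_error = 167.34 - 122.1582
var_error = 45.1818

45.1818


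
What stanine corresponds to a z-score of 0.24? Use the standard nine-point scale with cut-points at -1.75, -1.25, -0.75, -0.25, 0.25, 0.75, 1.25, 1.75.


Stanine boundaries: [-1.75, -1.25, -0.75, -0.25, 0.25, 0.75, 1.25, 1.75]
z = 0.24
Check each boundary:
  z >= -1.75 -> could be stanine 2
  z >= -1.25 -> could be stanine 3
  z >= -0.75 -> could be stanine 4
  z >= -0.25 -> could be stanine 5
  z < 0.25
  z < 0.75
  z < 1.25
  z < 1.75
Highest qualifying boundary gives stanine = 5

5


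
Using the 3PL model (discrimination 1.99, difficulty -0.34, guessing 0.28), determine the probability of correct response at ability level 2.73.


logit = 1.99*(2.73 - -0.34) = 6.1093
P* = 1/(1 + exp(-6.1093)) = 0.9978
P = 0.28 + (1 - 0.28) * 0.9978
P = 0.9984

0.9984


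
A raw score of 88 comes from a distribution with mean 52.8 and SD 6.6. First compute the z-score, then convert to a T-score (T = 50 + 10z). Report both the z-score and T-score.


z = (X - mean) / SD = (88 - 52.8) / 6.6
z = 35.2 / 6.6
z = 5.3333
T-score = T = 50 + 10z
Carry z at full precision (z = 35.2 / 6.6) into the conversion:
T-score = 50 + 10 * (35.2 / 6.6) = 50 + 352 / 6.6
T-score = 50 + 53.3333
T-score = 103.3333

103.3333


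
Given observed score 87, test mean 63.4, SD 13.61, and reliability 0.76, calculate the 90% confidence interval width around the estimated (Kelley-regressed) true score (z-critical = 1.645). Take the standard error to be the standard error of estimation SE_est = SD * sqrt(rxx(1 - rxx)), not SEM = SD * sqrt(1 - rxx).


True score estimate = 0.76*87 + 0.24*63.4 = 81.336
SE_est = SD * sqrt(rxx * (1 - rxx)) = 13.61 * sqrt(0.76 * 0.24) = 13.61 * sqrt(0.1824) = 5.812601
CI = T_est +/- z * SE_est, so width = 2 * z * SE_est = 2 * 1.645 * 5.812601
Width = 19.1235

19.1235


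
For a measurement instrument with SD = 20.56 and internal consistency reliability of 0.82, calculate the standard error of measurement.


SEM = SD * sqrt(1 - rxx)
SEM = 20.56 * sqrt(1 - 0.82)
SEM = 20.56 * sqrt(0.18) = 20.56 * 0.424264
SEM = 8.7229

8.7229


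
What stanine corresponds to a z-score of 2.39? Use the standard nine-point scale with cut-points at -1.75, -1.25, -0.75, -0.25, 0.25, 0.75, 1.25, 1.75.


Stanine boundaries: [-1.75, -1.25, -0.75, -0.25, 0.25, 0.75, 1.25, 1.75]
z = 2.39
Check each boundary:
  z >= -1.75 -> could be stanine 2
  z >= -1.25 -> could be stanine 3
  z >= -0.75 -> could be stanine 4
  z >= -0.25 -> could be stanine 5
  z >= 0.25 -> could be stanine 6
  z >= 0.75 -> could be stanine 7
  z >= 1.25 -> could be stanine 8
  z >= 1.75 -> could be stanine 9
Highest qualifying boundary gives stanine = 9

9


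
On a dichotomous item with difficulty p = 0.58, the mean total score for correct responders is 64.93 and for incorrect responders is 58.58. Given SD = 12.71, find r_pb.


q = 1 - p = 0.42
rpb = ((M1 - M0) / SD) * sqrt(p * q)
rpb = ((64.93 - 58.58) / 12.71) * sqrt(0.58 * 0.42)
rpb = 0.2466

0.2466


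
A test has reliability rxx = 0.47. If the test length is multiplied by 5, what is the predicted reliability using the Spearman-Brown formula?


r_new = (n * rxx) / (1 + (n-1) * rxx)
r_new = (5 * 0.47) / (1 + 4 * 0.47)
r_new = 2.35 / 2.88
r_new = 0.816

0.816


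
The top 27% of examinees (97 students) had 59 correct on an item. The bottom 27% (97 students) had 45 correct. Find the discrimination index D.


p_upper = 59/97 = 0.6082
p_lower = 45/97 = 0.4639
D = 0.6082 - 0.4639 = 0.1443

0.1443


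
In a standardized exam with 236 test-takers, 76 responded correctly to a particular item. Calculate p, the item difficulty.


Item difficulty p = number correct / total examinees
p = 76 / 236
p = 0.322

0.322


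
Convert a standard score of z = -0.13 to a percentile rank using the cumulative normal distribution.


CDF(z) = 0.5 * (1 + erf(z/sqrt(2)))
erf(-0.0919) = -0.1034
CDF = 0.4483
Percentile rank = 0.4483 * 100 = 44.83

44.83


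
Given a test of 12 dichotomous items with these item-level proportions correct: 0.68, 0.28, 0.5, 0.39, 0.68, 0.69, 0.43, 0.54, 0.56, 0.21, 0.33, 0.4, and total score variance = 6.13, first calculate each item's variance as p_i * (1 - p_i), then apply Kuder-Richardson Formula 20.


For each item, compute p_i * q_i:
  Item 1: 0.68 * 0.32 = 0.2176
  Item 2: 0.28 * 0.72 = 0.2016
  Item 3: 0.5 * 0.5 = 0.25
  Item 4: 0.39 * 0.61 = 0.2379
  Item 5: 0.68 * 0.32 = 0.2176
  Item 6: 0.69 * 0.31 = 0.2139
  Item 7: 0.43 * 0.57 = 0.2451
  Item 8: 0.54 * 0.46 = 0.2484
  Item 9: 0.56 * 0.44 = 0.2464
  Item 10: 0.21 * 0.79 = 0.1659
  Item 11: 0.33 * 0.67 = 0.2211
  Item 12: 0.4 * 0.6 = 0.24
Sum(p_i * q_i) = 0.2176 + 0.2016 + 0.25 + 0.2379 + 0.2176 + 0.2139 + 0.2451 + 0.2484 + 0.2464 + 0.1659 + 0.2211 + 0.24 = 2.7055
KR-20 = (k/(k-1)) * (1 - Sum(p_i*q_i) / Var_total)
= (12/11) * (1 - 2.7055/6.13)
= 1.0909 * 0.5586
KR-20 = 0.6094

0.6094


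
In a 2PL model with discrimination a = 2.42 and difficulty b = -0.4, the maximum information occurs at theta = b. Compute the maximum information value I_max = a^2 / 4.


For 2PL, max info at theta = b = -0.4
I_max = a^2 / 4 = 2.42^2 / 4
= 5.8564 / 4
I_max = 1.4641

1.4641


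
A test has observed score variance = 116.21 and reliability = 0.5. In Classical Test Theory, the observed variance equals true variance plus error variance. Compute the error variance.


var_true = rxx * var_obs = 0.5 * 116.21 = 58.105
var_error = var_obs - var_true
var_error = 116.21 - 58.105
var_error = 58.105

58.105


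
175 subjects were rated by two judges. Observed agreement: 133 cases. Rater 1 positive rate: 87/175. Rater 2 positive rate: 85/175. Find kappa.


P_o = 133/175 = 0.76
P_e = (87*85 + 88*90) / 30625 = 0.500082
kappa = (P_o - P_e) / (1 - P_e)
kappa = (0.76 - 0.500082) / (1 - 0.500082)
kappa = 0.5199

0.5199


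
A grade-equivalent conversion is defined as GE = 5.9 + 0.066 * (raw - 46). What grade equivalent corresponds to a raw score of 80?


raw - median = 80 - 46 = 34
slope * diff = 0.066 * 34 = 2.244
GE = 5.9 + 2.244
GE = 8.144

8.144


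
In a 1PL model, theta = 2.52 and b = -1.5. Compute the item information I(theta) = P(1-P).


P = 1/(1+exp(-(2.52--1.5))) = 0.9824
I = P*(1-P) = 0.9824 * 0.0176
I = 0.0173

0.0173


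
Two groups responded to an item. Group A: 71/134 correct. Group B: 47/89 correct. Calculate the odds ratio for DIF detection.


Odds_A = 71/63 = 1.127
Odds_B = 47/42 = 1.119
OR = Odds_A / Odds_B = 1.127 / 1.119
Exactly, OR = (71 * 42) / (63 * 47) = 2982 / 2961
OR = 1.0071

1.0071


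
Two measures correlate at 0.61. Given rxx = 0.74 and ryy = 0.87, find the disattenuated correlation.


r_corrected = rxy / sqrt(rxx * ryy)
= 0.61 / sqrt(0.74 * 0.87)
= 0.61 / sqrt(0.6438)
= 0.61 / 0.802371
r_corrected = 0.7602

0.7602


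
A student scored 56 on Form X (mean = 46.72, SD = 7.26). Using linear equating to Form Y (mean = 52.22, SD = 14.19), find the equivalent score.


slope = SD_Y / SD_X = 14.19 / 7.26 ~ 1.9545
intercept = mean_Y - slope * mean_X = 52.22 - (14.19 / 7.26) * 46.72 ~ -39.0964
Y = slope * X + intercept. To avoid rounding drift from the rounded slope/intercept, evaluate the equivalent form Y = mean_Y + SD_Y * (X - mean_X) / SD_X at full precision:
Y = 52.22 + 14.19 * (56 - 46.72) / 7.26
Y = 52.22 + 14.19 * 9.28 / 7.26
Y = 52.22 + 131.6832 / 7.26
Y = 52.22 + 18.1382
Y = 70.3582

70.3582


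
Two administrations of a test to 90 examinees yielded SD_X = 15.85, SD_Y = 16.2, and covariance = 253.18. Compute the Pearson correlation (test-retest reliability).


r = cov(X,Y) / (SD_X * SD_Y)
r = 253.18 / (15.85 * 16.2)
r = 253.18 / 256.77
r = 0.986

0.986


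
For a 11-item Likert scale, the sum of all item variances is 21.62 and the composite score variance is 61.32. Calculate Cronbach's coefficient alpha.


alpha = (k/(k-1)) * (1 - sum(si^2)/s_total^2)
= (11/10) * (1 - 21.62/61.32)
alpha = 0.7122

0.7122


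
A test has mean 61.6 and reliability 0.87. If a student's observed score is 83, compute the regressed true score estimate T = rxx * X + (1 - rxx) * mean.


T_est = rxx * X + (1 - rxx) * mean
T_est = 0.87 * 83 + 0.13 * 61.6
T_est = 72.21 + 8.008
T_est = 80.218

80.218


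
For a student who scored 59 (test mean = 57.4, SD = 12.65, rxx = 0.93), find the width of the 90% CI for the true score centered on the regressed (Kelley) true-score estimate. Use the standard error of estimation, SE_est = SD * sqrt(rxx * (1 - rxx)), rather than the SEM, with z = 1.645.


True score estimate = 0.93*59 + 0.07*57.4 = 58.888
SE_est = SD * sqrt(rxx * (1 - rxx)) = 12.65 * sqrt(0.93 * 0.07) = 12.65 * sqrt(0.0651) = 3.22761
CI = T_est +/- z * SE_est, so width = 2 * z * SE_est = 2 * 1.645 * 3.22761
Width = 10.6188

10.6188


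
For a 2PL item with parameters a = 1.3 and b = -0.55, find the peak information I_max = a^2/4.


For 2PL, max info at theta = b = -0.55
I_max = a^2 / 4 = 1.3^2 / 4
= 1.69 / 4
I_max = 0.4225

0.4225


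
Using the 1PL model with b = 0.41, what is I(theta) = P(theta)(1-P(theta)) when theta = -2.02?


P = 1/(1+exp(-(-2.02-0.41))) = 0.0809
I = P*(1-P) = 0.0809 * 0.9191
I = 0.0744

0.0744


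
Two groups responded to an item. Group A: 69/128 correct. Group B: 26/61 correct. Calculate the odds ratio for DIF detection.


Odds_A = 69/59 = 1.1695
Odds_B = 26/35 = 0.7429
OR = Odds_A / Odds_B = 1.1695 / 0.7429
Exactly, OR = (69 * 35) / (59 * 26) = 2415 / 1534
OR = 1.5743

1.5743


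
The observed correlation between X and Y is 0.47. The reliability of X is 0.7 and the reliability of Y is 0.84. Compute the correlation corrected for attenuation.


r_corrected = rxy / sqrt(rxx * ryy)
= 0.47 / sqrt(0.7 * 0.84)
= 0.47 / sqrt(0.588)
= 0.47 / 0.766812
r_corrected = 0.6129

0.6129


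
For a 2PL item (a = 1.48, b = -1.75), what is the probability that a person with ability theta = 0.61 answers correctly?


a*(theta - b) = 1.48 * (0.61 - -1.75) = 3.4928
exp(-3.4928) = 0.0304
P = 1 / (1 + 0.0304)
P = 0.9705

0.9705


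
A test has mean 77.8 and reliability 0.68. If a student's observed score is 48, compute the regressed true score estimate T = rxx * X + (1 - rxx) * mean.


T_est = rxx * X + (1 - rxx) * mean
T_est = 0.68 * 48 + 0.32 * 77.8
T_est = 32.64 + 24.896
T_est = 57.536

57.536


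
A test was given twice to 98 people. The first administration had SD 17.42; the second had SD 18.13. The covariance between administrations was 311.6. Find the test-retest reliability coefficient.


r = cov(X,Y) / (SD_X * SD_Y)
r = 311.6 / (17.42 * 18.13)
r = 311.6 / 315.8246
r = 0.9866

0.9866


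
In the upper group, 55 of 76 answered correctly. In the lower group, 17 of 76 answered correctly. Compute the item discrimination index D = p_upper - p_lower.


p_upper = 55/76 = 0.7237
p_lower = 17/76 = 0.2237
D = 0.7237 - 0.2237 = 0.5

0.5


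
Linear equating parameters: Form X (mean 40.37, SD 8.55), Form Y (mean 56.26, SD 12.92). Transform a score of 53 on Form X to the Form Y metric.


slope = SD_Y / SD_X = 12.92 / 8.55 ~ 1.5111
intercept = mean_Y - slope * mean_X = 56.26 - (12.92 / 8.55) * 40.37 ~ -4.7436
Y = slope * X + intercept. To avoid rounding drift from the rounded slope/intercept, evaluate the equivalent form Y = mean_Y + SD_Y * (X - mean_X) / SD_X at full precision:
Y = 56.26 + 12.92 * (53 - 40.37) / 8.55
Y = 56.26 + 12.92 * 12.63 / 8.55
Y = 56.26 + 163.1796 / 8.55
Y = 56.26 + 19.0853
Y = 75.3453

75.3453


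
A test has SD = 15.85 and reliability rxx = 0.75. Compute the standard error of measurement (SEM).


SEM = SD * sqrt(1 - rxx)
SEM = 15.85 * sqrt(1 - 0.75)
SEM = 15.85 * sqrt(0.25) = 15.85 * 0.5
SEM = 7.925

7.925


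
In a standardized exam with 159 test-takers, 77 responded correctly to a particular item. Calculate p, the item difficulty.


Item difficulty p = number correct / total examinees
p = 77 / 159
p = 0.4843

0.4843


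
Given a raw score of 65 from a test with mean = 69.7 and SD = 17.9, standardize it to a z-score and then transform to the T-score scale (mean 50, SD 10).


z = (X - mean) / SD = (65 - 69.7) / 17.9
z = -4.7 / 17.9
z = -0.2626
T-score = T = 50 + 10z
Carry z at full precision (z = -4.7 / 17.9) into the conversion:
T-score = 50 + 10 * (-4.7 / 17.9) = 50 + -47 / 17.9
T-score = 50 + -2.6257
T-score = 47.3743

47.3743


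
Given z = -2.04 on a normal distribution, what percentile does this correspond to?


CDF(z) = 0.5 * (1 + erf(z/sqrt(2)))
erf(-1.4425) = -0.9586
CDF = 0.0207
Percentile rank = 0.0207 * 100 = 2.07

2.07


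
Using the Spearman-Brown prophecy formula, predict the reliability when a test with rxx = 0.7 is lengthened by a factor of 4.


r_new = (n * rxx) / (1 + (n-1) * rxx)
r_new = (4 * 0.7) / (1 + 3 * 0.7)
r_new = 2.8 / 3.1
r_new = 0.9032

0.9032


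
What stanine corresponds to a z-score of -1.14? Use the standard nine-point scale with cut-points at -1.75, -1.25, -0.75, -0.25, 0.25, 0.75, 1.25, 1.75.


Stanine boundaries: [-1.75, -1.25, -0.75, -0.25, 0.25, 0.75, 1.25, 1.75]
z = -1.14
Check each boundary:
  z >= -1.75 -> could be stanine 2
  z >= -1.25 -> could be stanine 3
  z < -0.75
  z < -0.25
  z < 0.25
  z < 0.75
  z < 1.25
  z < 1.75
Highest qualifying boundary gives stanine = 3

3


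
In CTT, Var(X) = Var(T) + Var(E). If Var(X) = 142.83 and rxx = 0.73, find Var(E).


var_true = rxx * var_obs = 0.73 * 142.83 = 104.2659
var_error = var_obs - var_true
var_error = 142.83 - 104.2659
var_error = 38.5641

38.5641


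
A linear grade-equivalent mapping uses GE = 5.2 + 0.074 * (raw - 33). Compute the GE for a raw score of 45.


raw - median = 45 - 33 = 12
slope * diff = 0.074 * 12 = 0.888
GE = 5.2 + 0.888
GE = 6.088

6.088


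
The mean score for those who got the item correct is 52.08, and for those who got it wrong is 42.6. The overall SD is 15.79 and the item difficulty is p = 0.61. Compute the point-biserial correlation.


q = 1 - p = 0.39
rpb = ((M1 - M0) / SD) * sqrt(p * q)
rpb = ((52.08 - 42.6) / 15.79) * sqrt(0.61 * 0.39)
rpb = 0.2928

0.2928


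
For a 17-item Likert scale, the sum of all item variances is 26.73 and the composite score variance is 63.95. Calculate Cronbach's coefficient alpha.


alpha = (k/(k-1)) * (1 - sum(si^2)/s_total^2)
= (17/16) * (1 - 26.73/63.95)
alpha = 0.6184

0.6184


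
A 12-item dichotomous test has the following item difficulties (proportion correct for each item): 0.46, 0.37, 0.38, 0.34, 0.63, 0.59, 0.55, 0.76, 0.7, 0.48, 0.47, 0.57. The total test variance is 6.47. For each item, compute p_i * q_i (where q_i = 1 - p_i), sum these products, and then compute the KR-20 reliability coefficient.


For each item, compute p_i * q_i:
  Item 1: 0.46 * 0.54 = 0.2484
  Item 2: 0.37 * 0.63 = 0.2331
  Item 3: 0.38 * 0.62 = 0.2356
  Item 4: 0.34 * 0.66 = 0.2244
  Item 5: 0.63 * 0.37 = 0.2331
  Item 6: 0.59 * 0.41 = 0.2419
  Item 7: 0.55 * 0.45 = 0.2475
  Item 8: 0.76 * 0.24 = 0.1824
  Item 9: 0.7 * 0.3 = 0.21
  Item 10: 0.48 * 0.52 = 0.2496
  Item 11: 0.47 * 0.53 = 0.2491
  Item 12: 0.57 * 0.43 = 0.2451
Sum(p_i * q_i) = 0.2484 + 0.2331 + 0.2356 + 0.2244 + 0.2331 + 0.2419 + 0.2475 + 0.1824 + 0.21 + 0.2496 + 0.2491 + 0.2451 = 2.8002
KR-20 = (k/(k-1)) * (1 - Sum(p_i*q_i) / Var_total)
= (12/11) * (1 - 2.8002/6.47)
= 1.0909 * 0.5672
KR-20 = 0.6188

0.6188


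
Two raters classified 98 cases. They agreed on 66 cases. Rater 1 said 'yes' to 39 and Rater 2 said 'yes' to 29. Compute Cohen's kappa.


P_o = 66/98 = 0.673469
P_e = (39*29 + 59*69) / 9604 = 0.541649
kappa = (P_o - P_e) / (1 - P_e)
kappa = (0.673469 - 0.541649) / (1 - 0.541649)
kappa = 0.2876

0.2876


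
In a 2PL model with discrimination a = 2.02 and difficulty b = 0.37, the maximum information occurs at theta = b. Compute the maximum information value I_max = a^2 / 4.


For 2PL, max info at theta = b = 0.37
I_max = a^2 / 4 = 2.02^2 / 4
= 4.0804 / 4
I_max = 1.0201

1.0201


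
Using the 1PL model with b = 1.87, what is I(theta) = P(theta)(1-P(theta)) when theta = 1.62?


P = 1/(1+exp(-(1.62-1.87))) = 0.4378
I = P*(1-P) = 0.4378 * 0.5622
I = 0.2461

0.2461


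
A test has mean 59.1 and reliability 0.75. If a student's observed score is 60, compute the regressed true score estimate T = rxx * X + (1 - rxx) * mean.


T_est = rxx * X + (1 - rxx) * mean
T_est = 0.75 * 60 + 0.25 * 59.1
T_est = 45.0 + 14.775
T_est = 59.775

59.775


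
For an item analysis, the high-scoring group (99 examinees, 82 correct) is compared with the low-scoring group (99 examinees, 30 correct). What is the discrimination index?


p_upper = 82/99 = 0.8283
p_lower = 30/99 = 0.303
D = 0.8283 - 0.303 = 0.5253

0.5253


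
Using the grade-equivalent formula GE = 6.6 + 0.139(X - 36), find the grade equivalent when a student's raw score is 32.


raw - median = 32 - 36 = -4
slope * diff = 0.139 * -4 = -0.556
GE = 6.6 + -0.556
GE = 6.044

6.044


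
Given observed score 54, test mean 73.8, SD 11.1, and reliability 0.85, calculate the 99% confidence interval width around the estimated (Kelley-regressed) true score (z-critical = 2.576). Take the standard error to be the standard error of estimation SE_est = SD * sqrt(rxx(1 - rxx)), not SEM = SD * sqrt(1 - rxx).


True score estimate = 0.85*54 + 0.15*73.8 = 56.97
SE_est = SD * sqrt(rxx * (1 - rxx)) = 11.1 * sqrt(0.85 * 0.15) = 11.1 * sqrt(0.1275) = 3.963493
CI = T_est +/- z * SE_est, so width = 2 * z * SE_est = 2 * 2.576 * 3.963493
Width = 20.4199

20.4199


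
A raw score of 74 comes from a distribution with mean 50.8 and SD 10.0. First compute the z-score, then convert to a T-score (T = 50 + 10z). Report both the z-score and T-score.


z = (X - mean) / SD = (74 - 50.8) / 10.0
z = 23.2 / 10.0
z = 2.32
T-score = T = 50 + 10z
Carry z at full precision (z = 23.2 / 10.0) into the conversion:
T-score = 50 + 10 * (23.2 / 10.0) = 50 + 232 / 10.0
T-score = 50 + 23.2
T-score = 73.2

73.2


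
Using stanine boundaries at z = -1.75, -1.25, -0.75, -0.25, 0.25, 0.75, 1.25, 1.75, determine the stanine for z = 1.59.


Stanine boundaries: [-1.75, -1.25, -0.75, -0.25, 0.25, 0.75, 1.25, 1.75]
z = 1.59
Check each boundary:
  z >= -1.75 -> could be stanine 2
  z >= -1.25 -> could be stanine 3
  z >= -0.75 -> could be stanine 4
  z >= -0.25 -> could be stanine 5
  z >= 0.25 -> could be stanine 6
  z >= 0.75 -> could be stanine 7
  z >= 1.25 -> could be stanine 8
  z < 1.75
Highest qualifying boundary gives stanine = 8

8


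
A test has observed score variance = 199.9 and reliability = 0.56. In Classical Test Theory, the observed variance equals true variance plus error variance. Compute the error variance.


var_true = rxx * var_obs = 0.56 * 199.9 = 111.944
var_error = var_obs - var_true
var_error = 199.9 - 111.944
var_error = 87.956

87.956


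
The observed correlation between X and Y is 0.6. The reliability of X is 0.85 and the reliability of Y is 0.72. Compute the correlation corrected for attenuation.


r_corrected = rxy / sqrt(rxx * ryy)
= 0.6 / sqrt(0.85 * 0.72)
= 0.6 / sqrt(0.612)
= 0.6 / 0.782304
r_corrected = 0.767

0.767


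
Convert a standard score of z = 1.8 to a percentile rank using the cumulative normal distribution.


CDF(z) = 0.5 * (1 + erf(z/sqrt(2)))
erf(1.2728) = 0.9281
CDF = 0.9641
Percentile rank = 0.9641 * 100 = 96.41

96.41


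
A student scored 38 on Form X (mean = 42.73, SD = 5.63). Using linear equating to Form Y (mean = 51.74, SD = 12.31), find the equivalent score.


slope = SD_Y / SD_X = 12.31 / 5.63 ~ 2.1865
intercept = mean_Y - slope * mean_X = 51.74 - (12.31 / 5.63) * 42.73 ~ -41.6892
Y = slope * X + intercept. To avoid rounding drift from the rounded slope/intercept, evaluate the equivalent form Y = mean_Y + SD_Y * (X - mean_X) / SD_X at full precision:
Y = 51.74 + 12.31 * (38 - 42.73) / 5.63
Y = 51.74 - 12.31 * 4.73 / 5.63
Y = 51.74 - 58.2263 / 5.63
Y = 51.74 - 10.3421
Y = 41.3979

41.3979


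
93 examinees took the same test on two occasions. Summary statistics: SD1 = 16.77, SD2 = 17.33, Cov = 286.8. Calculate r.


r = cov(X,Y) / (SD_X * SD_Y)
r = 286.8 / (16.77 * 17.33)
r = 286.8 / 290.6241
r = 0.9868

0.9868


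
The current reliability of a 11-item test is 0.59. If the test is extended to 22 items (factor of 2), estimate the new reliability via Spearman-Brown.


r_new = (n * rxx) / (1 + (n-1) * rxx)
r_new = (2 * 0.59) / (1 + 1 * 0.59)
r_new = 1.18 / 1.59
r_new = 0.7421

0.7421


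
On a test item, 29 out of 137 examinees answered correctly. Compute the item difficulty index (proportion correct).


Item difficulty p = number correct / total examinees
p = 29 / 137
p = 0.2117

0.2117


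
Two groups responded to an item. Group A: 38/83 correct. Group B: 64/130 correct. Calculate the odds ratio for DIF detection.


Odds_A = 38/45 = 0.8444
Odds_B = 64/66 = 0.9697
OR = Odds_A / Odds_B = 0.8444 / 0.9697
Exactly, OR = (38 * 66) / (45 * 64) = 2508 / 2880
OR = 0.8708

0.8708


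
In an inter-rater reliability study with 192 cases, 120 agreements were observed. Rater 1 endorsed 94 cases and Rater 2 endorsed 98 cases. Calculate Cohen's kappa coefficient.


P_o = 120/192 = 0.625
P_e = (94*98 + 98*94) / 36864 = 0.499783
kappa = (P_o - P_e) / (1 - P_e)
kappa = (0.625 - 0.499783) / (1 - 0.499783)
kappa = 0.2503

0.2503


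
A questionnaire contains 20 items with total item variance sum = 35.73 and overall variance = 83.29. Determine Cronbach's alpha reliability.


alpha = (k/(k-1)) * (1 - sum(si^2)/s_total^2)
= (20/19) * (1 - 35.73/83.29)
alpha = 0.6011

0.6011


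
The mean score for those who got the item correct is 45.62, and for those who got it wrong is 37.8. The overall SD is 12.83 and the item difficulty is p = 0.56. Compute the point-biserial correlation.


q = 1 - p = 0.44
rpb = ((M1 - M0) / SD) * sqrt(p * q)
rpb = ((45.62 - 37.8) / 12.83) * sqrt(0.56 * 0.44)
rpb = 0.3026

0.3026


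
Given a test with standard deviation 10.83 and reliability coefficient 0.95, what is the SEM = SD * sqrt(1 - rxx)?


SEM = SD * sqrt(1 - rxx)
SEM = 10.83 * sqrt(1 - 0.95)
SEM = 10.83 * sqrt(0.05) = 10.83 * 0.223607
SEM = 2.4217

2.4217


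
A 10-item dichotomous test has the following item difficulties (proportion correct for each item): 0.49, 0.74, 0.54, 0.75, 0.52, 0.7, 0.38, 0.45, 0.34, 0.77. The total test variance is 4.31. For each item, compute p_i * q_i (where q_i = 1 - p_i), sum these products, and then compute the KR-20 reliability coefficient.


For each item, compute p_i * q_i:
  Item 1: 0.49 * 0.51 = 0.2499
  Item 2: 0.74 * 0.26 = 0.1924
  Item 3: 0.54 * 0.46 = 0.2484
  Item 4: 0.75 * 0.25 = 0.1875
  Item 5: 0.52 * 0.48 = 0.2496
  Item 6: 0.7 * 0.3 = 0.21
  Item 7: 0.38 * 0.62 = 0.2356
  Item 8: 0.45 * 0.55 = 0.2475
  Item 9: 0.34 * 0.66 = 0.2244
  Item 10: 0.77 * 0.23 = 0.1771
Sum(p_i * q_i) = 0.2499 + 0.1924 + 0.2484 + 0.1875 + 0.2496 + 0.21 + 0.2356 + 0.2475 + 0.2244 + 0.1771 = 2.2224
KR-20 = (k/(k-1)) * (1 - Sum(p_i*q_i) / Var_total)
= (10/9) * (1 - 2.2224/4.31)
= 1.1111 * 0.4844
KR-20 = 0.5382

0.5382


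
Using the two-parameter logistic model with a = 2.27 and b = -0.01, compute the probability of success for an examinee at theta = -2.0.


a*(theta - b) = 2.27 * (-2.0 - -0.01) = -4.5173
exp(--4.5173) = 91.588
P = 1 / (1 + 91.588)
P = 0.0108

0.0108


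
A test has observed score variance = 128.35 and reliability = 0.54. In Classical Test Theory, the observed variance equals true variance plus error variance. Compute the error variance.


var_true = rxx * var_obs = 0.54 * 128.35 = 69.309
var_error = var_obs - var_true
var_error = 128.35 - 69.309
var_error = 59.041

59.041


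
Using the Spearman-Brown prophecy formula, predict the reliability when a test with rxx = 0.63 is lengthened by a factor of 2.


r_new = (n * rxx) / (1 + (n-1) * rxx)
r_new = (2 * 0.63) / (1 + 1 * 0.63)
r_new = 1.26 / 1.63
r_new = 0.773

0.773


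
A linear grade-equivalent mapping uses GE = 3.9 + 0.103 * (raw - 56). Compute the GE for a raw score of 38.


raw - median = 38 - 56 = -18
slope * diff = 0.103 * -18 = -1.854
GE = 3.9 + -1.854
GE = 2.046

2.046


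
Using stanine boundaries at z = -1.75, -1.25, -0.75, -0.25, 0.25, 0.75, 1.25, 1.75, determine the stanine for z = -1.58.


Stanine boundaries: [-1.75, -1.25, -0.75, -0.25, 0.25, 0.75, 1.25, 1.75]
z = -1.58
Check each boundary:
  z >= -1.75 -> could be stanine 2
  z < -1.25
  z < -0.75
  z < -0.25
  z < 0.25
  z < 0.75
  z < 1.25
  z < 1.75
Highest qualifying boundary gives stanine = 2

2


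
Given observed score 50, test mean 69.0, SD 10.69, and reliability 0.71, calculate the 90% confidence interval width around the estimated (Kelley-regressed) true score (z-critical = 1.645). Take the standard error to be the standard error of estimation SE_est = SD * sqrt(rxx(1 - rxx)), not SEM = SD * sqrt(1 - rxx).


True score estimate = 0.71*50 + 0.29*69.0 = 55.51
SE_est = SD * sqrt(rxx * (1 - rxx)) = 10.69 * sqrt(0.71 * 0.29) = 10.69 * sqrt(0.2059) = 4.850716
CI = T_est +/- z * SE_est, so width = 2 * z * SE_est = 2 * 1.645 * 4.850716
Width = 15.9589

15.9589


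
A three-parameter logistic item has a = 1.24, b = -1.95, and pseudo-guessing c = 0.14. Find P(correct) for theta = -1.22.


logit = 1.24*(-1.22 - -1.95) = 0.9052
P* = 1/(1 + exp(-0.9052)) = 0.712
P = 0.14 + (1 - 0.14) * 0.712
P = 0.7523

0.7523


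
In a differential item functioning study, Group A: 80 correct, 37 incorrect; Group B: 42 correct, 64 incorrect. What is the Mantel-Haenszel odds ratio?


Odds_A = 80/37 = 2.1622
Odds_B = 42/64 = 0.6562
OR = Odds_A / Odds_B = 2.1622 / 0.6562
Exactly, OR = (80 * 64) / (37 * 42) = 5120 / 1554
OR = 3.2947

3.2947


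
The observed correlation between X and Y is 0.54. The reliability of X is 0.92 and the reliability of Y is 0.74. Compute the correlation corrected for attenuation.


r_corrected = rxy / sqrt(rxx * ryy)
= 0.54 / sqrt(0.92 * 0.74)
= 0.54 / sqrt(0.6808)
= 0.54 / 0.825106
r_corrected = 0.6545

0.6545


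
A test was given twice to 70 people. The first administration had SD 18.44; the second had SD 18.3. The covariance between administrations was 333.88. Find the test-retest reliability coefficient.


r = cov(X,Y) / (SD_X * SD_Y)
r = 333.88 / (18.44 * 18.3)
r = 333.88 / 337.452
r = 0.9894

0.9894


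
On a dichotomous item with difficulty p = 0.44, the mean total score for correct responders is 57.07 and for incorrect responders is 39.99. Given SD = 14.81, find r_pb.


q = 1 - p = 0.56
rpb = ((M1 - M0) / SD) * sqrt(p * q)
rpb = ((57.07 - 39.99) / 14.81) * sqrt(0.44 * 0.56)
rpb = 0.5725

0.5725


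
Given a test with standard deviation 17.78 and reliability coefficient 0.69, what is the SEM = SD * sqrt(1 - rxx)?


SEM = SD * sqrt(1 - rxx)
SEM = 17.78 * sqrt(1 - 0.69)
SEM = 17.78 * sqrt(0.31) = 17.78 * 0.556776
SEM = 9.8995

9.8995


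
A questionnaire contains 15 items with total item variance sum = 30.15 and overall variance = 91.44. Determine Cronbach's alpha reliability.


alpha = (k/(k-1)) * (1 - sum(si^2)/s_total^2)
= (15/14) * (1 - 30.15/91.44)
alpha = 0.7182

0.7182


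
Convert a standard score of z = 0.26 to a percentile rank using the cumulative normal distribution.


CDF(z) = 0.5 * (1 + erf(z/sqrt(2)))
erf(0.1838) = 0.2051
CDF = 0.6026
Percentile rank = 0.6026 * 100 = 60.26

60.26


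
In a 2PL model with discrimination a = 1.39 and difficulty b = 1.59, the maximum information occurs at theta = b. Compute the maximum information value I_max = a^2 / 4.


For 2PL, max info at theta = b = 1.59
I_max = a^2 / 4 = 1.39^2 / 4
= 1.9321 / 4
I_max = 0.483

0.483


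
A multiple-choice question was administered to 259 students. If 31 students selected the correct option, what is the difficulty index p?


Item difficulty p = number correct / total examinees
p = 31 / 259
p = 0.1197

0.1197


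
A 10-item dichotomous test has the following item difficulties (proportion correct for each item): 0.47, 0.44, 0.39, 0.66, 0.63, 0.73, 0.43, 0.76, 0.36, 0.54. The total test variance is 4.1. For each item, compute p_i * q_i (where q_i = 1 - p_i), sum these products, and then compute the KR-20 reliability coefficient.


For each item, compute p_i * q_i:
  Item 1: 0.47 * 0.53 = 0.2491
  Item 2: 0.44 * 0.56 = 0.2464
  Item 3: 0.39 * 0.61 = 0.2379
  Item 4: 0.66 * 0.34 = 0.2244
  Item 5: 0.63 * 0.37 = 0.2331
  Item 6: 0.73 * 0.27 = 0.1971
  Item 7: 0.43 * 0.57 = 0.2451
  Item 8: 0.76 * 0.24 = 0.1824
  Item 9: 0.36 * 0.64 = 0.2304
  Item 10: 0.54 * 0.46 = 0.2484
Sum(p_i * q_i) = 0.2491 + 0.2464 + 0.2379 + 0.2244 + 0.2331 + 0.1971 + 0.2451 + 0.1824 + 0.2304 + 0.2484 = 2.2943
KR-20 = (k/(k-1)) * (1 - Sum(p_i*q_i) / Var_total)
= (10/9) * (1 - 2.2943/4.1)
= 1.1111 * 0.4404
KR-20 = 0.4893

0.4893


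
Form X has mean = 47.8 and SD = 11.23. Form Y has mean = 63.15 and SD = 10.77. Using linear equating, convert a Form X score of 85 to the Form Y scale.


slope = SD_Y / SD_X = 10.77 / 11.23 ~ 0.959
intercept = mean_Y - slope * mean_X = 63.15 - (10.77 / 11.23) * 47.8 ~ 17.308
Y = slope * X + intercept. To avoid rounding drift from the rounded slope/intercept, evaluate the equivalent form Y = mean_Y + SD_Y * (X - mean_X) / SD_X at full precision:
Y = 63.15 + 10.77 * (85 - 47.8) / 11.23
Y = 63.15 + 10.77 * 37.2 / 11.23
Y = 63.15 + 400.644 / 11.23
Y = 63.15 + 35.6762
Y = 98.8262

98.8262


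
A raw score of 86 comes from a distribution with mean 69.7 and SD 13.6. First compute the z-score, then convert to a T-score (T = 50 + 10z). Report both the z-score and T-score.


z = (X - mean) / SD = (86 - 69.7) / 13.6
z = 16.3 / 13.6
z = 1.1985
T-score = T = 50 + 10z
Carry z at full precision (z = 16.3 / 13.6) into the conversion:
T-score = 50 + 10 * (16.3 / 13.6) = 50 + 163 / 13.6
T-score = 50 + 11.9853
T-score = 61.9853

61.9853


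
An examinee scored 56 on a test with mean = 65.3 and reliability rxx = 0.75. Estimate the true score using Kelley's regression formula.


T_est = rxx * X + (1 - rxx) * mean
T_est = 0.75 * 56 + 0.25 * 65.3
T_est = 42.0 + 16.325
T_est = 58.325

58.325


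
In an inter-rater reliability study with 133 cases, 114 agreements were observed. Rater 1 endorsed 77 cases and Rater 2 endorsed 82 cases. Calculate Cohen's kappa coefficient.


P_o = 114/133 = 0.857143
P_e = (77*82 + 56*51) / 17689 = 0.518401
kappa = (P_o - P_e) / (1 - P_e)
kappa = (0.857143 - 0.518401) / (1 - 0.518401)
kappa = 0.7034

0.7034


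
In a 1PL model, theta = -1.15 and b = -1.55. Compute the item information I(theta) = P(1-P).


P = 1/(1+exp(-(-1.15--1.55))) = 0.5987
I = P*(1-P) = 0.5987 * 0.4013
I = 0.2403

0.2403


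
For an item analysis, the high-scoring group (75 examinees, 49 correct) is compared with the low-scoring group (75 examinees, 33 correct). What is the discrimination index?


p_upper = 49/75 = 0.6533
p_lower = 33/75 = 0.44
D = 0.6533 - 0.44 = 0.2133

0.2133


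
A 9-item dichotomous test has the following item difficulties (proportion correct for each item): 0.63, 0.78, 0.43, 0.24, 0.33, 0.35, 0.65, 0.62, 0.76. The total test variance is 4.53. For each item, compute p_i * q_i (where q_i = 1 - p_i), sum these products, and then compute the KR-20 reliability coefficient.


For each item, compute p_i * q_i:
  Item 1: 0.63 * 0.37 = 0.2331
  Item 2: 0.78 * 0.22 = 0.1716
  Item 3: 0.43 * 0.57 = 0.2451
  Item 4: 0.24 * 0.76 = 0.1824
  Item 5: 0.33 * 0.67 = 0.2211
  Item 6: 0.35 * 0.65 = 0.2275
  Item 7: 0.65 * 0.35 = 0.2275
  Item 8: 0.62 * 0.38 = 0.2356
  Item 9: 0.76 * 0.24 = 0.1824
Sum(p_i * q_i) = 0.2331 + 0.1716 + 0.2451 + 0.1824 + 0.2211 + 0.2275 + 0.2275 + 0.2356 + 0.1824 = 1.9263
KR-20 = (k/(k-1)) * (1 - Sum(p_i*q_i) / Var_total)
= (9/8) * (1 - 1.9263/4.53)
= 1.125 * 0.5748
KR-20 = 0.6466

0.6466


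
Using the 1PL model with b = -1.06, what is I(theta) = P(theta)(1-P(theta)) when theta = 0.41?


P = 1/(1+exp(-(0.41--1.06))) = 0.8131
I = P*(1-P) = 0.8131 * 0.1869
I = 0.152

0.152


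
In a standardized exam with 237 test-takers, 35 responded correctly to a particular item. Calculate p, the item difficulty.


Item difficulty p = number correct / total examinees
p = 35 / 237
p = 0.1477

0.1477


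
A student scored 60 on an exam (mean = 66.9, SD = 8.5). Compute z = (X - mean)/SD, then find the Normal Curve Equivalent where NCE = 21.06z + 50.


z = (X - mean) / SD = (60 - 66.9) / 8.5
z = -6.9 / 8.5
z = -0.8118
NCE = NCE = 21.06z + 50
Carry z at full precision (z = -6.9 / 8.5) into the conversion:
NCE = 21.06 * (-6.9 / 8.5) + 50 = -145.314 / 8.5 + 50
NCE = -17.0958 + 50
NCE = 32.9042

32.9042


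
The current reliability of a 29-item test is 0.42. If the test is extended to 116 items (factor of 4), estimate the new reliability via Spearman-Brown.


r_new = (n * rxx) / (1 + (n-1) * rxx)
r_new = (4 * 0.42) / (1 + 3 * 0.42)
r_new = 1.68 / 2.26
r_new = 0.7434

0.7434


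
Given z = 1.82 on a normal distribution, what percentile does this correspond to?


CDF(z) = 0.5 * (1 + erf(z/sqrt(2)))
erf(1.2869) = 0.9312
CDF = 0.9656
Percentile rank = 0.9656 * 100 = 96.56

96.56


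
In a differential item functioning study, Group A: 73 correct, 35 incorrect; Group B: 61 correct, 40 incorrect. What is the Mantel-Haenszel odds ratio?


Odds_A = 73/35 = 2.0857
Odds_B = 61/40 = 1.525
OR = Odds_A / Odds_B = 2.0857 / 1.525
Exactly, OR = (73 * 40) / (35 * 61) = 2920 / 2135
OR = 1.3677

1.3677


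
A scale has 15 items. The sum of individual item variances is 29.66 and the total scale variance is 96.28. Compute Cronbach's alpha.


alpha = (k/(k-1)) * (1 - sum(si^2)/s_total^2)
= (15/14) * (1 - 29.66/96.28)
alpha = 0.7414

0.7414


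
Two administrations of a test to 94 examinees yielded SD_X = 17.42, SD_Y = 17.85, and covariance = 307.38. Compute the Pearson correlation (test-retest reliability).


r = cov(X,Y) / (SD_X * SD_Y)
r = 307.38 / (17.42 * 17.85)
r = 307.38 / 310.947
r = 0.9885

0.9885


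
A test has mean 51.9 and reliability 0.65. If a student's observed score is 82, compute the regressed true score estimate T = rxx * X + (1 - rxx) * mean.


T_est = rxx * X + (1 - rxx) * mean
T_est = 0.65 * 82 + 0.35 * 51.9
T_est = 53.3 + 18.165
T_est = 71.465

71.465


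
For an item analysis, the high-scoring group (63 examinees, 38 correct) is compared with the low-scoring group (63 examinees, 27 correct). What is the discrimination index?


p_upper = 38/63 = 0.6032
p_lower = 27/63 = 0.4286
D = 0.6032 - 0.4286 = 0.1746

0.1746


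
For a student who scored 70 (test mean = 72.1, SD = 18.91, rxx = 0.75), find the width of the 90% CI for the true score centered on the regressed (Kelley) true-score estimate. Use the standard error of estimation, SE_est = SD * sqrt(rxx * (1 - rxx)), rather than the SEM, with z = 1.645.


True score estimate = 0.75*70 + 0.25*72.1 = 70.525
SE_est = SD * sqrt(rxx * (1 - rxx)) = 18.91 * sqrt(0.75 * 0.25) = 18.91 * sqrt(0.1875) = 8.18827
CI = T_est +/- z * SE_est, so width = 2 * z * SE_est = 2 * 1.645 * 8.18827
Width = 26.9394

26.9394


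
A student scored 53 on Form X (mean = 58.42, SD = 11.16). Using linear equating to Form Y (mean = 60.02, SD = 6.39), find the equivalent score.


slope = SD_Y / SD_X = 6.39 / 11.16 ~ 0.5726
intercept = mean_Y - slope * mean_X = 60.02 - (6.39 / 11.16) * 58.42 ~ 26.5698
Y = slope * X + intercept. To avoid rounding drift from the rounded slope/intercept, evaluate the equivalent form Y = mean_Y + SD_Y * (X - mean_X) / SD_X at full precision:
Y = 60.02 + 6.39 * (53 - 58.42) / 11.16
Y = 60.02 - 6.39 * 5.42 / 11.16
Y = 60.02 - 34.6338 / 11.16
Y = 60.02 - 3.1034
Y = 56.9166

56.9166


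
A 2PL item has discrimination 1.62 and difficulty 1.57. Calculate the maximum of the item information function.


For 2PL, max info at theta = b = 1.57
I_max = a^2 / 4 = 1.62^2 / 4
= 2.6244 / 4
I_max = 0.6561

0.6561


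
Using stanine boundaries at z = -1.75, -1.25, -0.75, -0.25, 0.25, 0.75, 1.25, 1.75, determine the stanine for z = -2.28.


Stanine boundaries: [-1.75, -1.25, -0.75, -0.25, 0.25, 0.75, 1.25, 1.75]
z = -2.28
Check each boundary:
  z < -1.75
  z < -1.25
  z < -0.75
  z < -0.25
  z < 0.25
  z < 0.75
  z < 1.25
  z < 1.75
Highest qualifying boundary gives stanine = 1

1


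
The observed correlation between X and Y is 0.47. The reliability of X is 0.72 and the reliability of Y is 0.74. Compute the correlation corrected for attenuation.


r_corrected = rxy / sqrt(rxx * ryy)
= 0.47 / sqrt(0.72 * 0.74)
= 0.47 / sqrt(0.5328)
= 0.47 / 0.729932
r_corrected = 0.6439

0.6439


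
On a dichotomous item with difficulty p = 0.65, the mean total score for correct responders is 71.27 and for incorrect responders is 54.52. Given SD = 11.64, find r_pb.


q = 1 - p = 0.35
rpb = ((M1 - M0) / SD) * sqrt(p * q)
rpb = ((71.27 - 54.52) / 11.64) * sqrt(0.65 * 0.35)
rpb = 0.6864

0.6864


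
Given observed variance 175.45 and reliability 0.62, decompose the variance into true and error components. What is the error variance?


var_true = rxx * var_obs = 0.62 * 175.45 = 108.779
var_error = var_obs - var_true
var_error = 175.45 - 108.779
var_error = 66.671

66.671


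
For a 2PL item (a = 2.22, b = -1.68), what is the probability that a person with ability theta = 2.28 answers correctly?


a*(theta - b) = 2.22 * (2.28 - -1.68) = 8.7912
exp(-8.7912) = 0.0002
P = 1 / (1 + 0.0002)
P = 0.9998

0.9998


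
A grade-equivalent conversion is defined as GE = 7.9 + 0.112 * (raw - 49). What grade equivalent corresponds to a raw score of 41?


raw - median = 41 - 49 = -8
slope * diff = 0.112 * -8 = -0.896
GE = 7.9 + -0.896
GE = 7.004

7.004


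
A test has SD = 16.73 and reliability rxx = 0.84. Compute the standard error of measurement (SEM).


SEM = SD * sqrt(1 - rxx)
SEM = 16.73 * sqrt(1 - 0.84)
SEM = 16.73 * sqrt(0.16) = 16.73 * 0.4
SEM = 6.692

6.692


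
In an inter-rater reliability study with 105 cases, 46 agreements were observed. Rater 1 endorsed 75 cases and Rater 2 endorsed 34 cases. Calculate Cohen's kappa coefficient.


P_o = 46/105 = 0.438095
P_e = (75*34 + 30*71) / 11025 = 0.42449
kappa = (P_o - P_e) / (1 - P_e)
kappa = (0.438095 - 0.42449) / (1 - 0.42449)
kappa = 0.0236

0.0236
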